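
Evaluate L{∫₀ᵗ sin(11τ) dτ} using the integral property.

L{∫₀ᵗ f(τ)dτ} = F(s)/s with F(s) = 11/(s² + 121), so the result is (11/(s² + 121))/s = 11/(s(s² + 121))

Final answer: 11/(s(s² + 121))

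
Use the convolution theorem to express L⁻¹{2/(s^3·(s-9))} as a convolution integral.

2/(s^3·(s-9)) = (2/s^3)·(1/(s-9)) = L{t^2}·L{e^(9t)}. So f(t) = t^2*e^(9t) = ∫₀ᵗ τ^2·e^(9(t-τ)) dτ

Final answer: ∫₀ᵗ τ^2·e^(9(t-τ)) dτ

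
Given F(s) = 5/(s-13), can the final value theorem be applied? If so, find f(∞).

sF(s) = 5s/(s-13) has a pole at s = 13 in the right half-plane. Theorem does NOT apply (unstable system; f(t) = 5·e^(13t) grows without bound).

Final answer: Not applicable (unstable)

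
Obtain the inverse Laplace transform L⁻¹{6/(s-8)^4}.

L⁻¹{n!/(s-a)^(n+1)} = t^n·e^(at), so L⁻¹{6/(s-8)^4} = t^3·e^(8t)

Final answer: t^3·e^(8t)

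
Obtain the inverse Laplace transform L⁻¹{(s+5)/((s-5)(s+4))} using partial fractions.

Using partial fractions, f(t) = (10e^(5t) - e^(-4t))/9

Final answer: (10e^(5t) - e^(-4t))/9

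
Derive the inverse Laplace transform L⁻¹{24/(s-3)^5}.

L⁻¹{n!/(s-a)^(n+1)} = t^n·e^(at), so L⁻¹{24/(s-3)^5} = t^4·e^(3t)

Final answer: t^4·e^(3t)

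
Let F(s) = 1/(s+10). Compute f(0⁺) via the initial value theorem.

f(0⁺) = lim_{s→∞} s·1/(s+10) = lim_{s→∞} s/(s+10) = 1

Final answer: 1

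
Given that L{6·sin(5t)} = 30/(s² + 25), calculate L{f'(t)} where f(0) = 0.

L{f'(t)} = s·F(s) - f(0) = s·30/(s² + 25) - 0 = 30s/(s² + 25)

Final answer: 30s/(s² + 25)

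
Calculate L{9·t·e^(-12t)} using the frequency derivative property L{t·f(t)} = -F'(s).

L{e^(-12t)} = 1/(s+12). By frequency derivative: L{t·e^(-12t)} = -d/ds[1/(s+12)] = -(-1)/(s+12)² = 1/(s+12)². Then L{9·t·e^(-12t)} = 9·1/(s+12)² = 9/(s+12)²

Final answer: 9/(s+12)²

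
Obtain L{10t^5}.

L{t^n} = n!/s^(n+1). So L{10t^5} = 10·5!/s^6 = 1200/s^6

Final answer: 1200/s^6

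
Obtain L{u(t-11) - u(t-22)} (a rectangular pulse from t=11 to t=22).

L{u(t-a)} = e^(-as)/s. L{u(t-11) - u(t-22)} = (e^(-11s) - e^(-22s))/s

Final answer: (e^(-11s) - e^(-22s))/s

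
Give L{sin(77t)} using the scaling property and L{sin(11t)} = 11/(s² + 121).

Using L{f(at)} = (1/a)F(s/a) with a=7: L{sin(77t)} = (1/7) · 11/((s/7)² + 121) = (1/7) · 11·49/(s² + 5929) = 77/(s² + 5929)

Final answer: 77/(s² + 5929)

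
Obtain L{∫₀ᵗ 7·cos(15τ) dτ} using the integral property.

L{∫₀ᵗ f(τ)dτ} = F(s)/s with F(s) = 7s/(s² + 225), so the result is (7s/(s² + 225))/s = 7/(s² + 225)

Final answer: 7/(s² + 225)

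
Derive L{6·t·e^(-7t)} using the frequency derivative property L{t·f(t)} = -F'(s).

L{e^(-7t)} = 1/(s+7). By frequency derivative: L{t·e^(-7t)} = -d/ds[1/(s+7)] = -(-1)/(s+7)² = 1/(s+7)². Then L{6·t·e^(-7t)} = 6·1/(s+7)² = 6/(s+7)²

Final answer: 6/(s+7)²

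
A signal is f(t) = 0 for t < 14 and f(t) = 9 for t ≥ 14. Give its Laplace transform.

f(t) = 9·u(t-14). L{u(t-14)} = e^(-14s)/s, so L{f(t)} = 9·e^(-14s)/s

Final answer: 9·e^(-14s)/s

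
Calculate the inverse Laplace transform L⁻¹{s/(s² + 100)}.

L⁻¹{s/(s² + 100)} = cos(10t)

Final answer: cos(10t)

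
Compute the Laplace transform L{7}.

L{7} = 7 · L{1} = 7/s

Final answer: 7/s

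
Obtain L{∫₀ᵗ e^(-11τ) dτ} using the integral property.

L{∫₀ᵗ f(τ)dτ} = F(s)/s with F(s) = 1/(s+11), so L{∫₀ᵗ e^(-11τ) dτ} = 1/(s(s+11))

Final answer: 1/(s(s+11))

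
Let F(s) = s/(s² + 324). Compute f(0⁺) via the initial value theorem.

f(0⁺) = lim_{s→∞} s·s/(s² + 324) = lim_{s→∞} s²/(s² + 324) = 1

Final answer: 1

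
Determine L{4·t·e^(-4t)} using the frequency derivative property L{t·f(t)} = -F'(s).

L{e^(-4t)} = 1/(s+4). By frequency derivative: L{t·e^(-4t)} = -d/ds[1/(s+4)] = -(-1)/(s+4)² = 1/(s+4)². Then L{4·t·e^(-4t)} = 4·1/(s+4)² = 4/(s+4)²

Final answer: 4/(s+4)²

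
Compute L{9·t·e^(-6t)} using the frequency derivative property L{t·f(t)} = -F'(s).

L{e^(-6t)} = 1/(s+6). By frequency derivative: L{t·e^(-6t)} = -d/ds[1/(s+6)] = -(-1)/(s+6)² = 1/(s+6)². Then L{9·t·e^(-6t)} = 9·1/(s+6)² = 9/(s+6)²

Final answer: 9/(s+6)²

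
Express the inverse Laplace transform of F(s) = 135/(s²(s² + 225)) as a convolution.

135/(s²(s² + 225)) = (1/s²)·(135/(s² + 225)) = L{t}·L{9·sin(15t)}. So f(t) = t*(9·sin(15t)) = ∫₀ᵗ 9τ·sin(15(t-τ)) dτ

Final answer: ∫₀ᵗ 9τ·sin(15(t-τ)) dτ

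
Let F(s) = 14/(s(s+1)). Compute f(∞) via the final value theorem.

f(∞) = lim_{s→0} s·14/(s(s+1)) = lim_{s→0} 14/(s+1) = 14/1 = 14

Final answer: 14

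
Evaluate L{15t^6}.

L{t^n} = n!/s^(n+1). So L{15t^6} = 15·6!/s^7 = 10800/s^7

Final answer: 10800/s^7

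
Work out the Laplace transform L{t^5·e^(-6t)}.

L{t^n·e^(at)} = n!/(s-a)^(n+1), so L{t^5·e^(-6t)} = 120/(s+6)^6

Final answer: 120/(s+6)^6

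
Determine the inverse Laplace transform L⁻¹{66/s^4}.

L⁻¹{n!/s^(n+1)} = t^n with n=3. So L⁻¹{6/s^4} = t^3, and L⁻¹{66/s^4} = (66/6)·t^3 = 11·t^3

Final answer: 11·t^3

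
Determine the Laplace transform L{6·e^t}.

L{e^(at)} = 1/(s-a), so L{e^t} = 1/(s-1). Then L{6·e^t} = 6/(s-1)

Final answer: 6/(s-1)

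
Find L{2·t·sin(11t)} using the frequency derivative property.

L{sin(11t)} = 11/(s² + 121). By L{t·f(t)} = -F'(s): -d/ds[11/(s² + 121)] = -(11)·(-2s)/(s² + 121)² = 22s/(s² + 121)². Then L{2·t·sin(11t)} = 2·22s/(s² + 121)² = 44s/(s² + 121)²

Final answer: 44s/(s² + 121)²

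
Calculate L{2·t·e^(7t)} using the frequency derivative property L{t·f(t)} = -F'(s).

L{e^(7t)} = 1/(s-7). By frequency derivative: L{t·e^(7t)} = -d/ds[1/(s-7)] = -(-1)/(s-7)² = 1/(s-7)². Then L{2·t·e^(7t)} = 2·1/(s-7)² = 2/(s-7)²

Final answer: 2/(s-7)²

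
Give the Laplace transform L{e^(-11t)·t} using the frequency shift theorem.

L{e^(at)·t^n} = n!/(s-a)^(n+1), so L{e^(-11t)·t} = 1/(s+11)^2

Final answer: 1/(s+11)^2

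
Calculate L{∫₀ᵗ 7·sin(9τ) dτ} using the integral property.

L{∫₀ᵗ f(τ)dτ} = F(s)/s with F(s) = 63/(s² + 81), so the result is (63/(s² + 81))/s = 63/(s(s² + 81))

Final answer: 63/(s(s² + 81))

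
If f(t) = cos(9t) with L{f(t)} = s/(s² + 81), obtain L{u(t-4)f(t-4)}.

Time shift theorem: L{u(t-a)f(t-a)} = e^(-as)F(s). Here a=4, F(s) = s/(s² + 81), so L{u(t-4)f(t-4)} = e^(-4s)·s/(s² + 81)

Final answer: e^(-4s)·s/(s² + 81)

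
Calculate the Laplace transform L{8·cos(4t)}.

L{cos(ωt)} = s/(s² + ω²), so L{cos(4t)} = s/(s² + 16). Then L{8·cos(4t)} = 8·s/(s² + 16) = 8s/(s² + 16)

Final answer: 8s/(s² + 16)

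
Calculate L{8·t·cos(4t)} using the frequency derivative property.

L{cos(4t)} = s/(s² + 16). Derivative: d/ds[s/(s² + 16)] = [(s² + 16) - s·2s]/(s² + 16)² = (16 - s²)/(s² + 16)². So L{t·cos(4t)} = -F'(s) = (s² - 16)/(s² + 16)². Then L{8·t·cos(4t)} = 8·(s² - 16)/(s² + 16)²

Final answer: 8·(s² - 16)/(s² + 16)²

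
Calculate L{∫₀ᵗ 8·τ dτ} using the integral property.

L{∫₀ᵗ f(τ)dτ} = F(s)/s with f(t) = 8t. F(s) = 8/s^2, so L{∫₀ᵗ 8·τ dτ} = (8/s^2)/s = 8/s^3. (Check: ∫₀ᵗ 8·τ dτ = 8t^2/2.)

Final answer: 8/s^3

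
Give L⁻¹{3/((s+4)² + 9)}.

Form: b/((s-a)² + b²) → e^(at)sin(bt). With a=-4, b=3

Final answer: e^(-4t)·sin(3t)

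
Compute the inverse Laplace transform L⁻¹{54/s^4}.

L⁻¹{n!/s^(n+1)} = t^n with n=3. So L⁻¹{6/s^4} = t^3, and L⁻¹{54/s^4} = (54/6)·t^3 = 9·t^3

Final answer: 9·t^3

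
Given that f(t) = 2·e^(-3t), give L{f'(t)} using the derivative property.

f(0) = 2, F(s) = 2/(s+3). L{f'(t)} = s·F(s) - f(0) = 2s/(s+3) - 2 = (2s - 2(s+3))/(s+3) = -6/(s+3)

Final answer: -6/(s+3)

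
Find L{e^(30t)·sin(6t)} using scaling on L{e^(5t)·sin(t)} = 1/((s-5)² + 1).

Scaling with a=6: L{e^(30t)·sin(6t)} = (1/6) · 1/((s/6-5)² + 1). Simplifying: 6/((s-30)² + 36)

Final answer: 6/((s-30)² + 36)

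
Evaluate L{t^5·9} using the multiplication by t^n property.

L{9} = 9/s. d^1/ds^1[1/s] = -1/s². d^2/ds^2[1/s] = 2/s^3. d^3/ds^3[1/s] = -6/s^4. d^4/ds^4[1/s] = 24/s^5. d^5/ds^5[1/s] = -120/s^6. So L{t^5} = (-1)^{5}·-120/s^6 = 120/s^6. Then L{t^5·9} = 9·120/s^6 = 1080/s^6

Final answer: 1080/s^6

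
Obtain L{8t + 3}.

L{8t + 3} = 8·L{t} + 3·L{1} = 8/s² + 3/s

Final answer: 8/s² + 3/s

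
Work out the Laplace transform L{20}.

L{20} = 20 · L{1} = 20/s

Final answer: 20/s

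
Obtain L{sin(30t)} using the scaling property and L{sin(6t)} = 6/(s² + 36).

Using L{f(at)} = (1/a)F(s/a) with a=5: L{sin(30t)} = (1/5) · 6/((s/5)² + 36) = (1/5) · 6·25/(s² + 900) = 30/(s² + 900)

Final answer: 30/(s² + 900)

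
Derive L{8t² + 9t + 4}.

L{8t² + 9t + 4} = 8·2/s³ + 9/s² + 4/s = 16/s³ + 9/s² + 4/s

Final answer: 16/s³ + 9/s² + 4/s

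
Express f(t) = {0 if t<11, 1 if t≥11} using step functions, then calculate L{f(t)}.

f(t) = u(t-11). L{u(t-11)} = e^(-11s)/s, so L{f(t)} = e^(-11s)/s

Final answer: e^(-11s)/s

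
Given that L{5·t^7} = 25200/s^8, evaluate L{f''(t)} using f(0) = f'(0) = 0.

L{f''(t)} = s²F(s) - sf(0) - f'(0) = s²·25200/s^8 - 0 - 0 = 25200/s^6

Final answer: 25200/s^6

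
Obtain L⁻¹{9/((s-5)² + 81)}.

Form: b/((s-a)² + b²) → e^(at)sin(bt). With a=5, b=9

Final answer: e^(5t)·sin(9t)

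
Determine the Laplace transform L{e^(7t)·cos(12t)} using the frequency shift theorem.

Frequency shift: L{e^(at)f(t)} = F(s-a). L{e^(7t)·cos(12t)} = (s-7)/((s-7)² + 144)

Final answer: (s-7)/((s-7)² + 144)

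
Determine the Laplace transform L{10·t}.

L{t^n} = n!/s^(n+1), so L{t} = 1/s^2. Then L{10·t} = 10·1/s^2 = 10/s^2

Final answer: 10/s^2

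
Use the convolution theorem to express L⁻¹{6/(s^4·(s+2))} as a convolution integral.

6/(s^4·(s+2)) = (6/s^4)·(1/(s+2)) = L{t^3}·L{e^(-2t)}. So f(t) = t^3*e^(-2t) = ∫₀ᵗ τ^3·e^(-2(t-τ)) dτ

Final answer: ∫₀ᵗ τ^3·e^(-2(t-τ)) dτ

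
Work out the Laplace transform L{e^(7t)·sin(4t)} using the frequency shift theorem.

Frequency shift: L{e^(at)f(t)} = F(s-a). L{e^(7t)·sin(4t)} = 4/((s-7)² + 16)

Final answer: 4/((s-7)² + 16)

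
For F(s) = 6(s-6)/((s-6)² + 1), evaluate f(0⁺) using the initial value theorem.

f(0⁺) = lim_{s→∞} sF(s) = lim_{s→∞} 6s(s-6)/((s-6)² + 1) = 6

Final answer: 6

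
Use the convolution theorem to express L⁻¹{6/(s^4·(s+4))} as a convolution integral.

6/(s^4·(s+4)) = (6/s^4)·(1/(s+4)) = L{t^3}·L{e^(-4t)}. So f(t) = t^3*e^(-4t) = ∫₀ᵗ τ^3·e^(-4(t-τ)) dτ

Final answer: ∫₀ᵗ τ^3·e^(-4(t-τ)) dτ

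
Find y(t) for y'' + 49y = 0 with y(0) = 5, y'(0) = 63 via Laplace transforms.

L{y''} + 49L{y} = 0. s²Y - 5s - 63 + 49Y = 0. Y(s² + 49) = 5s + 63. Y = (5s + 63)/(s² + 49). Inverting: y(t) = 5cos(7t) + 9sin(7t)

Final answer: y(t) = 5cos(7t) + 9sin(7t)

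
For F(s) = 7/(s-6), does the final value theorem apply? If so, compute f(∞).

sF(s) = 7s/(s-6) has a pole at s = 6 in the right half-plane. Theorem does NOT apply (unstable system; f(t) = 7·e^(6t) grows without bound).

Final answer: Not applicable (unstable)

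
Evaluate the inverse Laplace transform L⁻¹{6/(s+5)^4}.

L⁻¹{n!/(s-a)^(n+1)} = t^n·e^(at), so L⁻¹{6/(s+5)^4} = t^3·e^(-5t)

Final answer: t^3·e^(-5t)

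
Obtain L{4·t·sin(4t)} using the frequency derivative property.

L{sin(4t)} = 4/(s² + 16). By L{t·f(t)} = -F'(s): -d/ds[4/(s² + 16)] = -(4)·(-2s)/(s² + 16)² = 8s/(s² + 16)². Then L{4·t·sin(4t)} = 4·8s/(s² + 16)² = 32s/(s² + 16)²

Final answer: 32s/(s² + 16)²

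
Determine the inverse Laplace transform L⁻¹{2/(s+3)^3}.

L⁻¹{n!/(s-a)^(n+1)} = t^n·e^(at), so L⁻¹{2/(s+3)^3} = t^2·e^(-3t)

Final answer: t^2·e^(-3t)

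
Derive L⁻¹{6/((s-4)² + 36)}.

Form: b/((s-a)² + b²) → e^(at)sin(bt). With a=4, b=6

Final answer: e^(4t)·sin(6t)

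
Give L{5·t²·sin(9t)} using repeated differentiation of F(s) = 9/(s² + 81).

F(s) = 9/(s² + 81). F'(s) = -18s/(s² + 81)². F''(s) = -18(81 - 3s²)/(s² + 81)³ = (54s² - 1458)/(s² + 81)³. So L{t²·sin(9t)} = (-1)² F''(s) = (54s² - 1458)/(s² + 81)³. Then L{5·t²·sin(9t)} = 5·(54s² - 1458)/(s² + 81)³ = (270s² - 7290)/(s² + 81)³

Final answer: (270s² - 7290)/(s² + 81)³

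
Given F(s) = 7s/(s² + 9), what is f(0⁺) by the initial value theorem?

f(0⁺) = lim_{s→∞} s·7s/(s² + 9) = lim_{s→∞} 7s²/(s² + 9) = 7

Final answer: 7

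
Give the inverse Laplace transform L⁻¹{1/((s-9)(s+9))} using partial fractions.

Decompose: A/(s-9) + B/(s+9). A = 1/18, B = -1/18. f(t) = (e^(9t) - e^(-9t))/18

Final answer: (e^(9t) - e^(-9t))/18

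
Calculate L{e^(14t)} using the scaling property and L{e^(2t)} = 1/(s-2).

Using L{f(at)} = (1/a)F(s/a) with a=7 and f(t) = e^(2t): L{e^(14t)} = (1/7) · 1/((s/7)-2) = (1/7) · 7/(s-14) = 1/(s-14)

Final answer: 1/(s-14)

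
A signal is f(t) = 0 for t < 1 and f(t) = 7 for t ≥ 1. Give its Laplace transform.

f(t) = 7·u(t-1). L{u(t-1)} = e^(-s)/s, so L{f(t)} = 7·e^(-s)/s

Final answer: 7·e^(-s)/s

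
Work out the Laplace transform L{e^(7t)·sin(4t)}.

L{e^(at)·sin(ωt)} = ω/((s-a)² + ω²), so L{e^(7t)·sin(4t)} = 4/((s-7)² + 16)

Final answer: 4/((s-7)² + 16)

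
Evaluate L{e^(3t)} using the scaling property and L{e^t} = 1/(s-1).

Using L{f(at)} = (1/a)F(s/a) with a=3 and f(t) = e^t: L{e^(3t)} = (1/3) · 1/((s/3)-1) = (1/3) · 3/(s-3) = 1/(s-3)

Final answer: 1/(s-3)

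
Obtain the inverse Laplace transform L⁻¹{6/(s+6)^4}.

L⁻¹{n!/(s-a)^(n+1)} = t^n·e^(at), so L⁻¹{6/(s+6)^4} = t^3·e^(-6t)

Final answer: t^3·e^(-6t)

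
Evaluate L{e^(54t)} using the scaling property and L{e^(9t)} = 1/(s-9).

Using L{f(at)} = (1/a)F(s/a) with a=6 and f(t) = e^(9t): L{e^(54t)} = (1/6) · 1/((s/6)-9) = (1/6) · 6/(s-54) = 1/(s-54)

Final answer: 1/(s-54)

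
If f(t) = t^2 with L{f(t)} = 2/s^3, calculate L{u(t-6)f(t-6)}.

Time shift theorem: L{u(t-a)f(t-a)} = e^(-as)F(s). Here a=6, F(s) = 2/s^3, so L{u(t-6)f(t-6)} = e^(-6s)·2/s^3

Final answer: e^(-6s)·2/s^3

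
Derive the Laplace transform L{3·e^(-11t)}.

L{e^(at)} = 1/(s-a), so L{e^(-11t)} = 1/(s+11). Then L{3·e^(-11t)} = 3/(s+11)

Final answer: 3/(s+11)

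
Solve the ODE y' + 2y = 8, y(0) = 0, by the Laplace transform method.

sY + 2Y = 8/s. Y = 8/(s(s+2)). Partial fractions: Y = 4/s - 4/(s+2)

Final answer: y(t) = 4(1 - e^(-2t))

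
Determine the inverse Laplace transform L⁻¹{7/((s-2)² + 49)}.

Using frequency shift, L⁻¹{7/((s-2)² + 49)} = e^(2t)·sin(7t)

Final answer: e^(2t)·sin(7t)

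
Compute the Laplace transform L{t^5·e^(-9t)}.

L{t^n·e^(at)} = n!/(s-a)^(n+1), so L{t^5·e^(-9t)} = 120/(s+9)^6

Final answer: 120/(s+9)^6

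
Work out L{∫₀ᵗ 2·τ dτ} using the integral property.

L{∫₀ᵗ f(τ)dτ} = F(s)/s with f(t) = 2t. F(s) = 2/s^2, so L{∫₀ᵗ 2·τ dτ} = (2/s^2)/s = 2/s^3. (Check: ∫₀ᵗ 2·τ dτ = 2t^2/2.)

Final answer: 2/s^3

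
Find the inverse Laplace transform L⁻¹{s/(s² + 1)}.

L⁻¹{s/(s² + 1)} = cos(t)

Final answer: cos(t)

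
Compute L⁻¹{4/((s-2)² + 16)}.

Form: b/((s-a)² + b²) → e^(at)sin(bt). With a=2, b=4

Final answer: e^(2t)·sin(4t)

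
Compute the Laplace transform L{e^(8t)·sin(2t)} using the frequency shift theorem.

Frequency shift: L{e^(at)f(t)} = F(s-a). L{e^(8t)·sin(2t)} = 2/((s-8)² + 4)

Final answer: 2/((s-8)² + 4)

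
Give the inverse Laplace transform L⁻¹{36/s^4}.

L⁻¹{n!/s^(n+1)} = t^n with n=3. So L⁻¹{6/s^4} = t^3, and L⁻¹{36/s^4} = (36/6)·t^3 = 6·t^3

Final answer: 6·t^3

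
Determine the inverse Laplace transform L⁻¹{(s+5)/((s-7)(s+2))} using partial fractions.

Using partial fractions, f(t) = (12e^(7t) - 3e^(-2t))/9

Final answer: (12e^(7t) - 3e^(-2t))/9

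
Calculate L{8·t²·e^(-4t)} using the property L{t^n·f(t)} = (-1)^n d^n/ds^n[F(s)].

L{e^(-4t)} = 1/(s+4). d/ds[1/(s+4)] = -1/(s+4)². d²/ds²[1/(s+4)] = 2/(s+4)³. So L{t²·e^(-4t)} = (-1)² · 2/(s+4)³ = 2/(s+4)³. Then L{8·t²·e^(-4t)} = 8·2/(s+4)³ = 16/(s+4)³

Final answer: 16/(s+4)³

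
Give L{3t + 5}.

L{3t + 5} = 3·L{t} + 5·L{1} = 3/s² + 5/s

Final answer: 3/s² + 5/s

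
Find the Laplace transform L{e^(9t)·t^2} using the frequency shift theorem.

L{e^(at)·t^n} = n!/(s-a)^(n+1), so L{e^(9t)·t^2} = 2/(s-9)^3

Final answer: 2/(s-9)^3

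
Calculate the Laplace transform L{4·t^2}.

L{t^n} = n!/s^(n+1), so L{t^2} = 2/s^3. Then L{4·t^2} = 4·2/s^3 = 8/s^3

Final answer: 8/s^3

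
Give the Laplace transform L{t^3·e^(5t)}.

L{t^n·e^(at)} = n!/(s-a)^(n+1), so L{t^3·e^(5t)} = 6/(s-5)^4

Final answer: 6/(s-5)^4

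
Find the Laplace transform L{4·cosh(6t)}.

L{cosh(ωt)} = s/(s² - ω²), so L{cosh(6t)} = s/(s² - 36). Then L{4·cosh(6t)} = 4·s/(s² - 36) = 4s/(s² - 36)

Final answer: 4s/(s² - 36)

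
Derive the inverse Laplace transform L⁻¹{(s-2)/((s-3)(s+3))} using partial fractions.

Using partial fractions, f(t) = (e^(3t) + 5e^(-3t))/6

Final answer: (e^(3t) + 5e^(-3t))/6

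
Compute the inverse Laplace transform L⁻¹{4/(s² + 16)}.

L⁻¹{4/(s² + 16)} = sin(4t)

Final answer: sin(4t)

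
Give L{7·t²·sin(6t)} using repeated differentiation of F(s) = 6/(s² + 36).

F(s) = 6/(s² + 36). F'(s) = -12s/(s² + 36)². F''(s) = -12(36 - 3s²)/(s² + 36)³ = (36s² - 432)/(s² + 36)³. So L{t²·sin(6t)} = (-1)² F''(s) = (36s² - 432)/(s² + 36)³. Then L{7·t²·sin(6t)} = 7·(36s² - 432)/(s² + 36)³ = (252s² - 3024)/(s² + 36)³

Final answer: (252s² - 3024)/(s² + 36)³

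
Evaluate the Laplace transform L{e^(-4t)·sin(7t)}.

L{e^(at)·sin(ωt)} = ω/((s-a)² + ω²), so L{e^(-4t)·sin(7t)} = 7/((s+4)² + 49)

Final answer: 7/((s+4)² + 49)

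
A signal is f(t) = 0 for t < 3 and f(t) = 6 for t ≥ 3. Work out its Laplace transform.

f(t) = 6·u(t-3). L{u(t-3)} = e^(-3s)/s, so L{f(t)} = 6·e^(-3s)/s

Final answer: 6·e^(-3s)/s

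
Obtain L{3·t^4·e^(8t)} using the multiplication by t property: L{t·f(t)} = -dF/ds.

Using L{t^n·e^(at)} = n!/(s-a)^(n+1), L{t^4·e^(8t)} = 24/(s-8)^5, so L{3·t^4·e^(8t)} = 3·24/(s-8)^5 = 72/(s-8)^5

Final answer: 72/(s-8)^5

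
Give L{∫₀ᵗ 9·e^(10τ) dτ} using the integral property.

L{∫₀ᵗ f(τ)dτ} = F(s)/s with F(s) = 9/(s-10), so L{∫₀ᵗ 9·e^(10τ) dτ} = 9/(s(s-10))

Final answer: 9/(s(s-10))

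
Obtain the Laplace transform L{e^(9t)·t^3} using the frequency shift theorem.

L{e^(at)·t^n} = n!/(s-a)^(n+1), so L{e^(9t)·t^3} = 6/(s-9)^4

Final answer: 6/(s-9)^4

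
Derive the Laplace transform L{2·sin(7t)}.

L{sin(ωt)} = ω/(s² + ω²), so L{sin(7t)} = 7/(s² + 49). Then L{2·sin(7t)} = 2·7/(s² + 49) = 14/(s² + 49)

Final answer: 14/(s² + 49)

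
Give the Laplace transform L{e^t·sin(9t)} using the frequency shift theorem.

Frequency shift: L{e^(at)f(t)} = F(s-a). L{e^t·sin(9t)} = 9/((s-1)² + 81)

Final answer: 9/((s-1)² + 81)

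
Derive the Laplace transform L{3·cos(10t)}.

L{cos(ωt)} = s/(s² + ω²), so L{cos(10t)} = s/(s² + 100). Then L{3·cos(10t)} = 3·s/(s² + 100) = 3s/(s² + 100)

Final answer: 3s/(s² + 100)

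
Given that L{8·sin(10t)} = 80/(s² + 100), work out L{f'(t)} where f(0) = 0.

L{f'(t)} = s·F(s) - f(0) = s·80/(s² + 100) - 0 = 80s/(s² + 100)

Final answer: 80s/(s² + 100)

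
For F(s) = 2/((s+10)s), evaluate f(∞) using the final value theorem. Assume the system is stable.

f(∞) = lim_{s→0} sF(s) = lim_{s→0} 2/(s+10) = 1/5

Final answer: 1/5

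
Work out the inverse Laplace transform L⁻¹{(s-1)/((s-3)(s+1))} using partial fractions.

Using partial fractions, f(t) = (2e^(3t) + 2e^(-t))/4

Final answer: (2e^(3t) + 2e^(-t))/4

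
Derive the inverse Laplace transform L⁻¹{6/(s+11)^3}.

L⁻¹{n!/(s-a)^(n+1)} = t^n·e^(at) with n=2, a=-11. So L⁻¹{2/(s+11)^3} = t^2·e^(-11t), and L⁻¹{6/(s+11)^3} = (6/2)·t^2·e^(-11t) = 3·t^2·e^(-11t)

Final answer: 3·t^2·e^(-11t)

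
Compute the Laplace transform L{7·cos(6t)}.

L{cos(ωt)} = s/(s² + ω²), so L{cos(6t)} = s/(s² + 36). Then L{7·cos(6t)} = 7·s/(s² + 36) = 7s/(s² + 36)

Final answer: 7s/(s² + 36)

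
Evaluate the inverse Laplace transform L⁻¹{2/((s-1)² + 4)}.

Using frequency shift, L⁻¹{2/((s-1)² + 4)} = e^t·sin(2t)

Final answer: e^t·sin(2t)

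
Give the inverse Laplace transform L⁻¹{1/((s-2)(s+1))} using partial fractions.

Decompose: A/(s-2) + B/(s+1). A = 1/3, B = -1/3. f(t) = (e^(2t) - e^(-t))/3

Final answer: (e^(2t) - e^(-t))/3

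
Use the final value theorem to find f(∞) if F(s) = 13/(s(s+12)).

f(∞) = lim_{s→0} s·13/(s(s+12)) = lim_{s→0} 13/(s+12) = 13/12 = 13/12

Final answer: 13/12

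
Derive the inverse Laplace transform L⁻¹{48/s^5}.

L⁻¹{n!/s^(n+1)} = t^n with n=4. So L⁻¹{24/s^5} = t^4, and L⁻¹{48/s^5} = (48/24)·t^4 = 2·t^4

Final answer: 2·t^4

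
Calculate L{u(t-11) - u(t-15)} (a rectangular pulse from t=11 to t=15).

L{u(t-a)} = e^(-as)/s. L{u(t-11) - u(t-15)} = (e^(-11s) - e^(-15s))/s

Final answer: (e^(-11s) - e^(-15s))/s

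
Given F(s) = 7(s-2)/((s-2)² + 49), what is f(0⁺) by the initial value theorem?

f(0⁺) = lim_{s→∞} sF(s) = lim_{s→∞} 7s(s-2)/((s-2)² + 49) = 7

Final answer: 7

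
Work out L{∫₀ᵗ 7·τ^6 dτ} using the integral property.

L{∫₀ᵗ f(τ)dτ} = F(s)/s with f(t) = 7t^6. F(s) = 5040/s^7, so L{∫₀ᵗ 7·τ^6 dτ} = (5040/s^7)/s = 5040/s^8. (Check: ∫₀ᵗ 7·τ^6 dτ = 7t^7/7.)

Final answer: 5040/s^8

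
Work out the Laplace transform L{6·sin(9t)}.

L{sin(ωt)} = ω/(s² + ω²), so L{sin(9t)} = 9/(s² + 81). Then L{6·sin(9t)} = 6·9/(s² + 81) = 54/(s² + 81)

Final answer: 54/(s² + 81)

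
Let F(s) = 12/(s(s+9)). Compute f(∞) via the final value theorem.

f(∞) = lim_{s→0} s·12/(s(s+9)) = lim_{s→0} 12/(s+9) = 12/9 = 4/3

Final answer: 4/3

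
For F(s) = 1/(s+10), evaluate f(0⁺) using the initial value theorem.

f(0⁺) = lim_{s→∞} s·1/(s+10) = lim_{s→∞} s/(s+10) = 1

Final answer: 1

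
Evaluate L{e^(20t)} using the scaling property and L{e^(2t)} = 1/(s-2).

Using L{f(at)} = (1/a)F(s/a) with a=10 and f(t) = e^(2t): L{e^(20t)} = (1/10) · 1/((s/10)-2) = (1/10) · 10/(s-20) = 1/(s-20)

Final answer: 1/(s-20)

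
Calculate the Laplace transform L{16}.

L{16} = 16 · L{1} = 16/s

Final answer: 16/s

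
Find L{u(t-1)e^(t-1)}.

u(t-a)f(t-a) with f(t)=e^t. L{e^t} = 1/(s-1). By time shift: e^(-s)/(s-1)

Final answer: e^(-s)/(s-1)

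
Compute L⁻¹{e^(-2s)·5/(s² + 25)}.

L⁻¹{5/(s² + 25)} = sin(5t). By the time shift theorem, L⁻¹{e^(-as)F(s)} = u(t-a)f(t-a) with a=2, so L⁻¹{e^(-2s)·5/(s² + 25)} = u(t-2)·sin(5(t-2))

Final answer: u(t-2)·sin(5(t-2))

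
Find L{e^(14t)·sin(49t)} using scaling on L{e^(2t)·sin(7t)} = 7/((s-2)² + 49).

Scaling with a=7: L{e^(14t)·sin(49t)} = (1/7) · 7/((s/7-2)² + 49). Simplifying: 49/((s-14)² + 2401)

Final answer: 49/((s-14)² + 2401)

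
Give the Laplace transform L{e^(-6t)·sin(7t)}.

L{e^(at)·sin(ωt)} = ω/((s-a)² + ω²), so L{e^(-6t)·sin(7t)} = 7/((s+6)² + 49)

Final answer: 7/((s+6)² + 49)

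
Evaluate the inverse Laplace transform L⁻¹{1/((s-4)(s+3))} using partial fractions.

Decompose: A/(s-4) + B/(s+3). A = 1/7, B = -1/7. f(t) = (e^(4t) - e^(-3t))/7

Final answer: (e^(4t) - e^(-3t))/7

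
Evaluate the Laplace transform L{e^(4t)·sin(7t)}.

L{e^(at)·sin(ωt)} = ω/((s-a)² + ω²), so L{e^(4t)·sin(7t)} = 7/((s-4)² + 49)

Final answer: 7/((s-4)² + 49)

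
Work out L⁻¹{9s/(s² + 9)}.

This is the form c·s/(s² + a²) with a = 3, c = 9. L⁻¹ = 9·cos(3t)

Final answer: 9·cos(3t)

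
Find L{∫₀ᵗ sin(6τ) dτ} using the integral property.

L{∫₀ᵗ f(τ)dτ} = F(s)/s with F(s) = 6/(s² + 36), so the result is (6/(s² + 36))/s = 6/(s(s² + 36))

Final answer: 6/(s(s² + 36))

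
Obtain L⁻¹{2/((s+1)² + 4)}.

Form: b/((s-a)² + b²) → e^(at)sin(bt). With a=-1, b=2

Final answer: e^(-t)·sin(2t)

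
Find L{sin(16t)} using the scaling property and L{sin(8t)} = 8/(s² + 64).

Using L{f(at)} = (1/a)F(s/a) with a=2: L{sin(16t)} = (1/2) · 8/((s/2)² + 64) = (1/2) · 8·4/(s² + 256) = 16/(s² + 256)

Final answer: 16/(s² + 256)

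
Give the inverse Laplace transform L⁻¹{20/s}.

L⁻¹{c/s} = c, so L⁻¹{20/s} = 20

Final answer: 20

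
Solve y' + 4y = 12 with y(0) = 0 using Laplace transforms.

sY + 4Y = 12/s. Y = 12/(s(s+4)). Partial fractions: Y = 3/s - 3/(s+4)

Final answer: y(t) = 3(1 - e^(-4t))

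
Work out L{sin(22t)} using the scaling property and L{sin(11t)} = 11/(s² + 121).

Using L{f(at)} = (1/a)F(s/a) with a=2: L{sin(22t)} = (1/2) · 11/((s/2)² + 121) = (1/2) · 11·4/(s² + 484) = 22/(s² + 484)

Final answer: 22/(s² + 484)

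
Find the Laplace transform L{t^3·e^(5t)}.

L{t^n·e^(at)} = n!/(s-a)^(n+1), so L{t^3·e^(5t)} = 6/(s-5)^4

Final answer: 6/(s-5)^4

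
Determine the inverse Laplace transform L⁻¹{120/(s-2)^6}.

L⁻¹{n!/(s-a)^(n+1)} = t^n·e^(at), so L⁻¹{120/(s-2)^6} = t^5·e^(2t)

Final answer: t^5·e^(2t)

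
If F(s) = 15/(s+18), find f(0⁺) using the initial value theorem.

f(0⁺) = lim_{s→∞} s·15/(s+18) = lim_{s→∞} 15s/(s+18) = 15

Final answer: 15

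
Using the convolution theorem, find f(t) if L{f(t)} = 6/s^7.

6/s^7 = (6/s)·(1/s^6) = L{6}·L{t^5/120}. By convolution, f(t) = 6*t^5/120 = ∫₀ᵗ 6·τ^5/120 dτ = 6·t^6/720

Final answer: 6·t^6/720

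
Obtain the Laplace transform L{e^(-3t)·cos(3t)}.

L{e^(at)·cos(ωt)} = (s-a)/((s-a)² + ω²), so L{e^(-3t)·cos(3t)} = (s+3)/((s+3)² + 9)

Final answer: (s+3)/((s+3)² + 9)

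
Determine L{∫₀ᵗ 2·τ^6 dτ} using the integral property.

L{∫₀ᵗ f(τ)dτ} = F(s)/s with f(t) = 2t^6. F(s) = 1440/s^7, so L{∫₀ᵗ 2·τ^6 dτ} = (1440/s^7)/s = 1440/s^8. (Check: ∫₀ᵗ 2·τ^6 dτ = 2t^7/7.)

Final answer: 1440/s^8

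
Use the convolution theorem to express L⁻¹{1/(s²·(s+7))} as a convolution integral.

1/(s²·(s+7)) = (1/s^2)·(1/(s+7)) = L{t}·L{e^(-7t)}. So f(t) = t*e^(-7t) = ∫₀ᵗ τ·e^(-7(t-τ)) dτ

Final answer: ∫₀ᵗ τ·e^(-7(t-τ)) dτ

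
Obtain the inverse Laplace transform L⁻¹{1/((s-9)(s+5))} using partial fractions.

Decompose: A/(s-9) + B/(s+5). A = 1/14, B = -1/14. f(t) = (e^(9t) - e^(-5t))/14

Final answer: (e^(9t) - e^(-5t))/14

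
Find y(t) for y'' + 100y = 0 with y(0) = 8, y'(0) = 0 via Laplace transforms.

L{y''} + 100L{y} = 0. s²Y - 8s - 0 + 100Y = 0. Y(s² + 100) = 8s. Y = (8s)/(s² + 100). Inverting: y(t) = 8cos(10t)

Final answer: y(t) = 8cos(10t)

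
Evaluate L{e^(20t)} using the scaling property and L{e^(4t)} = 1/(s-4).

Using L{f(at)} = (1/a)F(s/a) with a=5 and f(t) = e^(4t): L{e^(20t)} = (1/5) · 1/((s/5)-4) = (1/5) · 5/(s-20) = 1/(s-20)

Final answer: 1/(s-20)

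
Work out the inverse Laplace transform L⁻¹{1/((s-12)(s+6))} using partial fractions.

Decompose: A/(s-12) + B/(s+6). A = 1/18, B = -1/18. f(t) = (e^(12t) - e^(-6t))/18

Final answer: (e^(12t) - e^(-6t))/18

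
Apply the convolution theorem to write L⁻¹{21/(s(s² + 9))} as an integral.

21/(s(s² + 9)) = (1/s)·(21/(s² + 9)) = L{1}·L{7·sin(3t)}. So f(t) = 1*(7·sin(3t)) = ∫₀ᵗ 7·sin(3τ) dτ

Final answer: ∫₀ᵗ 7·sin(3τ) dτ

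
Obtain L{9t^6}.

L{t^n} = n!/s^(n+1). So L{9t^6} = 9·6!/s^7 = 6480/s^7

Final answer: 6480/s^7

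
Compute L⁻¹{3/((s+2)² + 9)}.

Form: b/((s-a)² + b²) → e^(at)sin(bt). With a=-2, b=3

Final answer: e^(-2t)·sin(3t)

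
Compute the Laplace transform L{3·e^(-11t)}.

L{e^(at)} = 1/(s-a), so L{e^(-11t)} = 1/(s+11). Then L{3·e^(-11t)} = 3/(s+11)

Final answer: 3/(s+11)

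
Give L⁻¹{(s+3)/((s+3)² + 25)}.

Using frequency shift: L⁻¹{(s-a)/((s-a)² + b²)} = e^(at)cos(bt). Here a=-3, b=5

Final answer: e^(-3t)·cos(5t)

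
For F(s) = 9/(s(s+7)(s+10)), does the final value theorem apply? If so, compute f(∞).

Poles of sF(s) = 9/((s+7)(s+10)) are at s = -7 and s = -10, both in the left half-plane. Theorem applies. f(∞) = lim_{s→0} sF(s) = 9/(7·10) = 9/70

Final answer: 9/70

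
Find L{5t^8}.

L{t^n} = n!/s^(n+1). So L{5t^8} = 5·8!/s^9 = 201600/s^9

Final answer: 201600/s^9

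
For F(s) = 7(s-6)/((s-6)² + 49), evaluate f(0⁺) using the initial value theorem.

f(0⁺) = lim_{s→∞} sF(s) = lim_{s→∞} 7s(s-6)/((s-6)² + 49) = 7

Final answer: 7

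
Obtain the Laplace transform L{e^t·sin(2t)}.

L{e^(at)·sin(ωt)} = ω/((s-a)² + ω²), so L{e^t·sin(2t)} = 2/((s-1)² + 4)

Final answer: 2/((s-1)² + 4)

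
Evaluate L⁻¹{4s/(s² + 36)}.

This is the form c·s/(s² + a²) with a = 6, c = 4. L⁻¹ = 4·cos(6t)

Final answer: 4·cos(6t)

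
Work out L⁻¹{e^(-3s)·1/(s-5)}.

L⁻¹{1/(s-5)} = e^(5t). By the time shift theorem, L⁻¹{e^(-as)F(s)} = u(t-a)f(t-a) with a=3, so L⁻¹{e^(-3s)·1/(s-5)} = u(t-3)·e^(5(t-3))

Final answer: u(t-3)·e^(5(t-3))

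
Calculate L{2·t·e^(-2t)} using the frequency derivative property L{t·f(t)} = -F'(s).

L{e^(-2t)} = 1/(s+2). By frequency derivative: L{t·e^(-2t)} = -d/ds[1/(s+2)] = -(-1)/(s+2)² = 1/(s+2)². Then L{2·t·e^(-2t)} = 2·1/(s+2)² = 2/(s+2)²

Final answer: 2/(s+2)²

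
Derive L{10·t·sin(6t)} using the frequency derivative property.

L{sin(6t)} = 6/(s² + 36). By L{t·f(t)} = -F'(s): -d/ds[6/(s² + 36)] = -(6)·(-2s)/(s² + 36)² = 12s/(s² + 36)². Then L{10·t·sin(6t)} = 10·12s/(s² + 36)² = 120s/(s² + 36)²

Final answer: 120s/(s² + 36)²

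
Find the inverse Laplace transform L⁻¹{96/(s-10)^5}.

L⁻¹{n!/(s-a)^(n+1)} = t^n·e^(at) with n=4, a=10. So L⁻¹{24/(s-10)^5} = t^4·e^(10t), and L⁻¹{96/(s-10)^5} = (96/24)·t^4·e^(10t) = 4·t^4·e^(10t)

Final answer: 4·t^4·e^(10t)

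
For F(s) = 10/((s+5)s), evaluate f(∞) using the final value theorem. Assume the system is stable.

f(∞) = lim_{s→0} sF(s) = lim_{s→0} 10/(s+5) = 2

Final answer: 2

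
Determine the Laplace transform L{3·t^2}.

L{t^n} = n!/s^(n+1), so L{t^2} = 2/s^3. Then L{3·t^2} = 3·2/s^3 = 6/s^3

Final answer: 6/s^3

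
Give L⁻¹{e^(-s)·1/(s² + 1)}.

L⁻¹{1/(s² + 1)} = sin(t). By the time shift theorem, L⁻¹{e^(-as)F(s)} = u(t-a)f(t-a) with a=1, so L⁻¹{e^(-s)·1/(s² + 1)} = u(t-1)·sin((t-1))

Final answer: u(t-1)·sin((t-1))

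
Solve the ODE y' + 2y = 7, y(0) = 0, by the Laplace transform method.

sY + 2Y = 7/s. Y = 7/(s(s+2)). Partial fractions: Y = 7/2/s - 7/2/(s+2)

Final answer: y(t) = 7/2(1 - e^(-2t))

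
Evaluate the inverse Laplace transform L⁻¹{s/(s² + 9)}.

L⁻¹{s/(s² + 9)} = cos(3t)

Final answer: cos(3t)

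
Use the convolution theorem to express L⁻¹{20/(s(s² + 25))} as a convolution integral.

20/(s(s² + 25)) = (1/s)·(20/(s² + 25)) = L{1}·L{4·sin(5t)}. So f(t) = 1*(4·sin(5t)) = ∫₀ᵗ 4·sin(5τ) dτ

Final answer: ∫₀ᵗ 4·sin(5τ) dτ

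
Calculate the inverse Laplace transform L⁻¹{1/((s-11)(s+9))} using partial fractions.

Decompose: A/(s-11) + B/(s+9). A = 1/20, B = -1/20. f(t) = (e^(11t) - e^(-9t))/20

Final answer: (e^(11t) - e^(-9t))/20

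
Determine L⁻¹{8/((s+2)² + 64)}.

Form: b/((s-a)² + b²) → e^(at)sin(bt). With a=-2, b=8

Final answer: e^(-2t)·sin(8t)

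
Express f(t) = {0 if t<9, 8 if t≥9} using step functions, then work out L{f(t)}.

f(t) = 8·u(t-9). L{u(t-9)} = e^(-9s)/s, so L{f(t)} = 8·e^(-9s)/s

Final answer: 8·e^(-9s)/s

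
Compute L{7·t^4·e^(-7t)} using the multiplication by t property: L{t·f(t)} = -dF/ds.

Using L{t^n·e^(at)} = n!/(s-a)^(n+1), L{t^4·e^(-7t)} = 24/(s+7)^5, so L{7·t^4·e^(-7t)} = 7·24/(s+7)^5 = 168/(s+7)^5

Final answer: 168/(s+7)^5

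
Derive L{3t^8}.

L{t^n} = n!/s^(n+1). So L{3t^8} = 3·8!/s^9 = 120960/s^9

Final answer: 120960/s^9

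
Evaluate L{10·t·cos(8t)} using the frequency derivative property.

L{cos(8t)} = s/(s² + 64). Derivative: d/ds[s/(s² + 64)] = [(s² + 64) - s·2s]/(s² + 64)² = (64 - s²)/(s² + 64)². So L{t·cos(8t)} = -F'(s) = (s² - 64)/(s² + 64)². Then L{10·t·cos(8t)} = 10·(s² - 64)/(s² + 64)²

Final answer: 10·(s² - 64)/(s² + 64)²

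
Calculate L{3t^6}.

L{t^n} = n!/s^(n+1). So L{3t^6} = 3·6!/s^7 = 2160/s^7

Final answer: 2160/s^7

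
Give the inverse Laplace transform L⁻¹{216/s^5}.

L⁻¹{n!/s^(n+1)} = t^n with n=4. So L⁻¹{24/s^5} = t^4, and L⁻¹{216/s^5} = (216/24)·t^4 = 9·t^4

Final answer: 9·t^4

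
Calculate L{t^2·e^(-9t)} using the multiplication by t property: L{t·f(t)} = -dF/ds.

Using L{t^n·e^(at)} = n!/(s-a)^(n+1), L{t^2·e^(-9t)} = 2/(s+9)^3

Final answer: 2/(s+9)^3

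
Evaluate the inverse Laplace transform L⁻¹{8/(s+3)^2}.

L⁻¹{n!/(s-a)^(n+1)} = t^n·e^(at) with n=1, a=-3. So L⁻¹{1/(s+3)^2} = t·e^(-3t), and L⁻¹{8/(s+3)^2} = (8/1)·t·e^(-3t) = 8·t·e^(-3t)

Final answer: 8·t·e^(-3t)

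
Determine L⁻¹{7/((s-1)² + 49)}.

Form: b/((s-a)² + b²) → e^(at)sin(bt). With a=1, b=7

Final answer: e^t·sin(7t)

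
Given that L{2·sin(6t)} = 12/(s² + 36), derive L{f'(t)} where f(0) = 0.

L{f'(t)} = s·F(s) - f(0) = s·12/(s² + 36) - 0 = 12s/(s² + 36)

Final answer: 12s/(s² + 36)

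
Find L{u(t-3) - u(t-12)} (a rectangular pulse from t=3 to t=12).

L{u(t-a)} = e^(-as)/s. L{u(t-3) - u(t-12)} = (e^(-3s) - e^(-12s))/s

Final answer: (e^(-3s) - e^(-12s))/s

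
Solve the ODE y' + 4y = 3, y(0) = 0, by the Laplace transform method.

sY + 4Y = 3/s. Y = 3/(s(s+4)). Partial fractions: Y = 3/4/s - 3/4/(s+4)

Final answer: y(t) = 3/4(1 - e^(-4t))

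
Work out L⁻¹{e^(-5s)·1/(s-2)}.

L⁻¹{1/(s-2)} = e^(2t). By the time shift theorem, L⁻¹{e^(-as)F(s)} = u(t-a)f(t-a) with a=5, so L⁻¹{e^(-5s)·1/(s-2)} = u(t-5)·e^(2(t-5))

Final answer: u(t-5)·e^(2(t-5))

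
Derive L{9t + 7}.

L{9t + 7} = 9·L{t} + 7·L{1} = 9/s² + 7/s

Final answer: 9/s² + 7/s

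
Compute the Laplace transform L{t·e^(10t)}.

L{t^n·e^(at)} = n!/(s-a)^(n+1), so L{t·e^(10t)} = 1/(s-10)^2

Final answer: 1/(s-10)^2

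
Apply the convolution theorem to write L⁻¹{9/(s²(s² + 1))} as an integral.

9/(s²(s² + 1)) = (1/s²)·(9/(s² + 1)) = L{t}·L{9·sin(t)}. So f(t) = t*(9·sin(t)) = ∫₀ᵗ 9τ·sin((t-τ)) dτ

Final answer: ∫₀ᵗ 9τ·sin((t-τ)) dτ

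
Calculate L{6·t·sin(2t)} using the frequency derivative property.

L{sin(2t)} = 2/(s² + 4). By L{t·f(t)} = -F'(s): -d/ds[2/(s² + 4)] = -(2)·(-2s)/(s² + 4)² = 4s/(s² + 4)². Then L{6·t·sin(2t)} = 6·4s/(s² + 4)² = 24s/(s² + 4)²

Final answer: 24s/(s² + 4)²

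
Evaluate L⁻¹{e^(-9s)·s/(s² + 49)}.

L⁻¹{s/(s² + 49)} = cos(7t). By the time shift theorem, L⁻¹{e^(-as)F(s)} = u(t-a)f(t-a) with a=9, so L⁻¹{e^(-9s)·s/(s² + 49)} = u(t-9)·cos(7(t-9))

Final answer: u(t-9)·cos(7(t-9))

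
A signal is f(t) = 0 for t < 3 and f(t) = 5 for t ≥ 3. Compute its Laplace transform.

f(t) = 5·u(t-3). L{u(t-3)} = e^(-3s)/s, so L{f(t)} = 5·e^(-3s)/s

Final answer: 5·e^(-3s)/s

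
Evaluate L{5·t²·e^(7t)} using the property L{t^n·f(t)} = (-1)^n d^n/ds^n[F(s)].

L{e^(7t)} = 1/(s-7). d/ds[1/(s-7)] = -1/(s-7)². d²/ds²[1/(s-7)] = 2/(s-7)³. So L{t²·e^(7t)} = (-1)² · 2/(s-7)³ = 2/(s-7)³. Then L{5·t²·e^(7t)} = 5·2/(s-7)³ = 10/(s-7)³

Final answer: 10/(s-7)³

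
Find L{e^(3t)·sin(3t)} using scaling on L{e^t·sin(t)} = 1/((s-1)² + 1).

Scaling with a=3: L{e^(3t)·sin(3t)} = (1/3) · 1/((s/3-1)² + 1). Simplifying: 3/((s-3)² + 9)

Final answer: 3/((s-3)² + 9)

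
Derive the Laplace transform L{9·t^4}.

L{t^n} = n!/s^(n+1), so L{t^4} = 24/s^5. Then L{9·t^4} = 9·24/s^5 = 216/s^5

Final answer: 216/s^5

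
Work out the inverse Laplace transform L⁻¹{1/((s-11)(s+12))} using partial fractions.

Decompose: A/(s-11) + B/(s+12). A = 1/23, B = -1/23. f(t) = (e^(11t) - e^(-12t))/23

Final answer: (e^(11t) - e^(-12t))/23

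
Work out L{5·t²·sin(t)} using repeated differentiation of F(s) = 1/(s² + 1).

F(s) = 1/(s² + 1). F'(s) = -2s/(s² + 1)². F''(s) = -2(1 - 3s²)/(s² + 1)³ = (6s² - 2)/(s² + 1)³. So L{t²·sin(t)} = (-1)² F''(s) = (6s² - 2)/(s² + 1)³. Then L{5·t²·sin(t)} = 5·(6s² - 2)/(s² + 1)³ = (30s² - 10)/(s² + 1)³

Final answer: (30s² - 10)/(s² + 1)³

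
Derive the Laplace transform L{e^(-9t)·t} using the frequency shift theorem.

L{e^(at)·t^n} = n!/(s-a)^(n+1), so L{e^(-9t)·t} = 1/(s+9)^2

Final answer: 1/(s+9)^2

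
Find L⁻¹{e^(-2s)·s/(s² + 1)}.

L⁻¹{s/(s² + 1)} = cos(t). By the time shift theorem, L⁻¹{e^(-as)F(s)} = u(t-a)f(t-a) with a=2, so L⁻¹{e^(-2s)·s/(s² + 1)} = u(t-2)·cos((t-2))

Final answer: u(t-2)·cos((t-2))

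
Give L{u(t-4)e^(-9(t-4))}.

u(t-a)f(t-a) with f(t)=e^(-9t). L{e^(-9t)} = 1/(s+9). By time shift: e^(-4s)/(s+9)

Final answer: e^(-4s)/(s+9)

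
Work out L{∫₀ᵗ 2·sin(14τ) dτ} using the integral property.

L{∫₀ᵗ f(τ)dτ} = F(s)/s with F(s) = 28/(s² + 196), so the result is (28/(s² + 196))/s = 28/(s(s² + 196))

Final answer: 28/(s(s² + 196))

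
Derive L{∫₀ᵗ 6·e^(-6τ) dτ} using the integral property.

L{∫₀ᵗ f(τ)dτ} = F(s)/s with F(s) = 6/(s+6), so L{∫₀ᵗ 6·e^(-6τ) dτ} = 6/(s(s+6))

Final answer: 6/(s(s+6))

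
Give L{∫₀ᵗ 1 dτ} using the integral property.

L{∫₀ᵗ f(τ)dτ} = F(s)/s with f(t) = 1. F(s) = 1/s, so L{∫₀ᵗ 1 dτ} = (1/s)/s = 1/s². (Check: ∫₀ᵗ 1 dτ = t.)

Final answer: 1/s²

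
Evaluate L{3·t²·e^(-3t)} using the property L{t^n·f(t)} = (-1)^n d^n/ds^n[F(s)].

L{e^(-3t)} = 1/(s+3). d/ds[1/(s+3)] = -1/(s+3)². d²/ds²[1/(s+3)] = 2/(s+3)³. So L{t²·e^(-3t)} = (-1)² · 2/(s+3)³ = 2/(s+3)³. Then L{3·t²·e^(-3t)} = 3·2/(s+3)³ = 6/(s+3)³

Final answer: 6/(s+3)³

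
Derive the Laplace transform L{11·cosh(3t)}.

L{cosh(ωt)} = s/(s² - ω²), so L{cosh(3t)} = s/(s² - 9). Then L{11·cosh(3t)} = 11·s/(s² - 9) = 11s/(s² - 9)

Final answer: 11s/(s² - 9)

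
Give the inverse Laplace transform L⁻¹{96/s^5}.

L⁻¹{n!/s^(n+1)} = t^n with n=4. So L⁻¹{24/s^5} = t^4, and L⁻¹{96/s^5} = (96/24)·t^4 = 4·t^4

Final answer: 4·t^4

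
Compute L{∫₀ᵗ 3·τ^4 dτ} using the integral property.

L{∫₀ᵗ f(τ)dτ} = F(s)/s with f(t) = 3t^4. F(s) = 72/s^5, so L{∫₀ᵗ 3·τ^4 dτ} = (72/s^5)/s = 72/s^6. (Check: ∫₀ᵗ 3·τ^4 dτ = 3t^5/5.)

Final answer: 72/s^6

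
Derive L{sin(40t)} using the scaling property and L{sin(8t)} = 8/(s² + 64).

Using L{f(at)} = (1/a)F(s/a) with a=5: L{sin(40t)} = (1/5) · 8/((s/5)² + 64) = (1/5) · 8·25/(s² + 1600) = 40/(s² + 1600)

Final answer: 40/(s² + 1600)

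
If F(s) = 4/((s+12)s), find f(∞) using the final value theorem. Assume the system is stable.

f(∞) = lim_{s→0} sF(s) = lim_{s→0} 4/(s+12) = 1/3

Final answer: 1/3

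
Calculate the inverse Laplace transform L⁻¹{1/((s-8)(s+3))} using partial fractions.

Decompose: A/(s-8) + B/(s+3). A = 1/11, B = -1/11. f(t) = (e^(8t) - e^(-3t))/11

Final answer: (e^(8t) - e^(-3t))/11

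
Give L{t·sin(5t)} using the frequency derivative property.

L{sin(5t)} = 5/(s² + 25). By L{t·f(t)} = -F'(s): -d/ds[5/(s² + 25)] = -(5)·(-2s)/(s² + 25)² = 10s/(s² + 25)²

Final answer: 10s/(s² + 25)²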